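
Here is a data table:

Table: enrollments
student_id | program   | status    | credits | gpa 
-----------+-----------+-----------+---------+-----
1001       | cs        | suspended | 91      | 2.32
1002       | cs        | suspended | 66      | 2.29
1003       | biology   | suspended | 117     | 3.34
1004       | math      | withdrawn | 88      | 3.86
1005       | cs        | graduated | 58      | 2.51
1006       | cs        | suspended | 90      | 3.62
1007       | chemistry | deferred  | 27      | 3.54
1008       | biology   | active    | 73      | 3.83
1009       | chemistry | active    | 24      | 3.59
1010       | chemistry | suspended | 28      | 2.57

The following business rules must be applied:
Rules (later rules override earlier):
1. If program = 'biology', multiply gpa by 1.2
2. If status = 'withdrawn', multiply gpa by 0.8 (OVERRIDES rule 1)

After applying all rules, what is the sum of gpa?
32.13

Step 1: Rule 2 takes priority for records with status = 'withdrawn'
  - 1 records: 3.86 × 0.8 = 3.09
Step 2: Rule 1 applies to remaining records with program = 'biology'
  - 2 records: 7.17 × 1.2 = 8.6
Step 3: Other records unchanged: 20.44
Step 4: Final sum = 3.09 + 8.6 + 20.44 = 32.13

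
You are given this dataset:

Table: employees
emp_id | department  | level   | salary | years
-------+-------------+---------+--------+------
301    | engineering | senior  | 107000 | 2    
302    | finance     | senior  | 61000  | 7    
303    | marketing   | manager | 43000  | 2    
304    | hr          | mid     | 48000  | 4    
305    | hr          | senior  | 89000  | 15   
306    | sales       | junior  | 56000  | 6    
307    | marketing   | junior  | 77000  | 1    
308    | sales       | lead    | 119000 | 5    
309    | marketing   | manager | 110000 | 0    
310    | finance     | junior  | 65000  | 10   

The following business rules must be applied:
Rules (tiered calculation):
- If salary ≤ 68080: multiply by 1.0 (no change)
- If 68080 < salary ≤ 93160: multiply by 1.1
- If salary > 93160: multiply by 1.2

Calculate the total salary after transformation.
858800.0

Step 1: Tier 1 (salary ≤ 68080): 5 records, sum = 273000 × 1.0 = 273000.0
Step 2: Tier 2 (68080 < salary ≤ 93160): 2 records, sum = 166000 × 1.1 = 182600.0
Step 3: Tier 3 (salary > 93160): 3 records, sum = 336000 × 1.2 = 403200.0
Step 4: Final sum = 273000.0 + 182600.0 + 403200.0 = 858800.0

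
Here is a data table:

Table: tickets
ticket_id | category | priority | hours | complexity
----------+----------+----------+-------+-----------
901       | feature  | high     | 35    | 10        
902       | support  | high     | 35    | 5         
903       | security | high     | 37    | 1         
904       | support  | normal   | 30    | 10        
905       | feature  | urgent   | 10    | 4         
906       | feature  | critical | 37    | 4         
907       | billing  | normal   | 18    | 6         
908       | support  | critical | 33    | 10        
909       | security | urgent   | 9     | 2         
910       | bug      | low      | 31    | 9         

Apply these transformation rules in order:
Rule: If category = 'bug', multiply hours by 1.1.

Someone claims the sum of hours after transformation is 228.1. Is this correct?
No, the correct result is 278.1.

Step 1: Calculate the correct sum after transformation
Step 2: Apply multiplier 1.1 to records where category = 'bug'
Step 3: Correct result = 278.1
Step 4: Claimed result = 228.1
Step 5: 278.1 ≠ 228.1
Conclusion: The claimed result is incorrect. The correct answer is 278.1.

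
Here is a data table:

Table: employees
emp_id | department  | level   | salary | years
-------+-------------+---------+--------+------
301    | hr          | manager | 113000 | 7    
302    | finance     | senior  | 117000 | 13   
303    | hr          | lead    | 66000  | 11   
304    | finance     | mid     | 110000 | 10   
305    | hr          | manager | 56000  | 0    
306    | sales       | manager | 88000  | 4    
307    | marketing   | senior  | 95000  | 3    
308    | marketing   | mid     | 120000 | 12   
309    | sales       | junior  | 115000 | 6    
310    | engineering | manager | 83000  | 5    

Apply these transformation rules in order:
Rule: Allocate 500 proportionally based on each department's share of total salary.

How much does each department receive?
engineering: 43.09, finance: 117.86, hr: 122.01, marketing: 111.63, sales: 105.4

Step 1: Calculate total salary = 963000
Step 2: Calculate each department's proportion:
  engineering: 83000/963000 = 8.62% → 43.09
  finance: 227000/963000 = 23.57% → 117.86
  hr: 235000/963000 = 24.40% → 122.01
  marketing: 215000/963000 = 22.33% → 111.63
  sales: 203000/963000 = 21.08% → 105.4
Step 3: Verify: sum of allocations ≈ 500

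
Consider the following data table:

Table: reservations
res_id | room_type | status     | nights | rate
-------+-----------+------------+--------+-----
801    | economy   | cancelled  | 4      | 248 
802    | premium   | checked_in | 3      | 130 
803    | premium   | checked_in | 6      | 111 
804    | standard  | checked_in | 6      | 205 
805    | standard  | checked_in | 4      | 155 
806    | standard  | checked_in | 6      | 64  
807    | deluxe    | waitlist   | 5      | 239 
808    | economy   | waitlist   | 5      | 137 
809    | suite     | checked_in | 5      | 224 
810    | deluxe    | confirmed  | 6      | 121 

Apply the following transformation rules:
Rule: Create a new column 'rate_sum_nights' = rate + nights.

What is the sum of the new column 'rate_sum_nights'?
1684

Step 1: For each record, compute rate + nights
Example calculations:
  248 + 4 = 252
  130 + 3 = 133
  111 + 6 = 117
  ...
Step 2: Sum all derived values
Step 3: Total = 1684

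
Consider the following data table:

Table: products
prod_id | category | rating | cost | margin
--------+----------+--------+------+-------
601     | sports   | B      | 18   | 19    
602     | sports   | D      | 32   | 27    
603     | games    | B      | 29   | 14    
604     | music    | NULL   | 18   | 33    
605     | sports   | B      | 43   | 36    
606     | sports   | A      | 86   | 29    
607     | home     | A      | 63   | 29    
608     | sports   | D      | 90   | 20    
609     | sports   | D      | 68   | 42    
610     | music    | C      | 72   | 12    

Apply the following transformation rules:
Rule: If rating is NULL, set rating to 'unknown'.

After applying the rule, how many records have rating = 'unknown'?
1

Step 1: Count records where rating IS NULL
Step 2: Found 1 records with NULL rating
Step 3: These records will have rating set to 'unknown'
Step 4: Records already having rating = 'unknown': 0
Step 5: Answer: 1 + 0 = 1 records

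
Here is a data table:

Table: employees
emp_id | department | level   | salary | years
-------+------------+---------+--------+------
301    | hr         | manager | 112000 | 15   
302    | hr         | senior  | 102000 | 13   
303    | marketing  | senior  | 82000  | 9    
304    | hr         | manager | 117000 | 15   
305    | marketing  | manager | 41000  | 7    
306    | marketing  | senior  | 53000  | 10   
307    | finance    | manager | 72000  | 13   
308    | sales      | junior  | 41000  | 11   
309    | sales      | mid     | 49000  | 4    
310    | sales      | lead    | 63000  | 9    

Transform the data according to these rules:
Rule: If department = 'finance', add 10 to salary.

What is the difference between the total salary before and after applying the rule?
10

Step 1: Original sum of salary = 732000
Step 2: 1 records have department = 'finance'
Step 3: Each affected record changes by 10
Step 4: Total change = 1 × 10 = 10
Step 5: New sum = 732000 + 10 = 732010
Step 6: Difference = |732010 - 732000| = 10
        (Sum increased by 10)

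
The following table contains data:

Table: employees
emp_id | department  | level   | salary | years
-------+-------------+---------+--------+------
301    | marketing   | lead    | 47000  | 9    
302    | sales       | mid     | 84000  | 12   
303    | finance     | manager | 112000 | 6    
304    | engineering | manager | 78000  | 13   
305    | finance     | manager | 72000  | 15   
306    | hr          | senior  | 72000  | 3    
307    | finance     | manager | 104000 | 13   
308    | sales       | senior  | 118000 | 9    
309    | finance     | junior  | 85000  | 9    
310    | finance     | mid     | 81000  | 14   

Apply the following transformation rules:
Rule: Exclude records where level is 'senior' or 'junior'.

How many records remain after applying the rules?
7

Step 1: Count records to exclude
  - 2 (senior) + 1 (junior) = 3 records
Step 2: Total records: 10
Step 3: Remaining = 10 - 3 = 7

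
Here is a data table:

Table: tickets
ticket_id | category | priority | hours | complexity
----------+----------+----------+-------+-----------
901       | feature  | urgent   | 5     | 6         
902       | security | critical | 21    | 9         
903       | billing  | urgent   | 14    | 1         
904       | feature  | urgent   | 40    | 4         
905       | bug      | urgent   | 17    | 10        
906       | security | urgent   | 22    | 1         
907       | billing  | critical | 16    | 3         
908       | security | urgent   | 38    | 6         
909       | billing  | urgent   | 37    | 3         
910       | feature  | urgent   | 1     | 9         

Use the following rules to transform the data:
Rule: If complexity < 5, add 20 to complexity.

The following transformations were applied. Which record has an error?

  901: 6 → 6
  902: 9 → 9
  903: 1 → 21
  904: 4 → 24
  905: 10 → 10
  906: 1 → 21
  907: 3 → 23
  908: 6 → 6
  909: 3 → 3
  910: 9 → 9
Record 909 has an error. The correct transformed value should be 23, not 3.

Step 1: Check each record against the rule
Step 2: Record 909 has complexity = 3
Step 3: Since 3 < 5, the bonus should have been applied
Step 4: Correct value = 23, but claimed value = 3
Conclusion: Record 909 has the error.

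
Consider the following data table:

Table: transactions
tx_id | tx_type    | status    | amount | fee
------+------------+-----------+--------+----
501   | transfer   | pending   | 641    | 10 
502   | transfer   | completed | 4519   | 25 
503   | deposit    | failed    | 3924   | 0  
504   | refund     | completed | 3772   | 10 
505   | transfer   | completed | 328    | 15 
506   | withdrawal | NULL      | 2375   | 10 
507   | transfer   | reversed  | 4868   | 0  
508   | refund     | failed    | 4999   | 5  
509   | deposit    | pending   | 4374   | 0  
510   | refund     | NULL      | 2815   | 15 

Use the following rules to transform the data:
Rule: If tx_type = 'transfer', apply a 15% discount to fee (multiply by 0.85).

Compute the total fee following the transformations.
82.5

Step 1: Records with tx_type = 'transfer' have total fee = 50
Step 2: Apply multiplier: 50 × 0.85 = 42.5
Step 3: Other records total: 40
Step 4: Final sum = 42.5 + 40 = 82.5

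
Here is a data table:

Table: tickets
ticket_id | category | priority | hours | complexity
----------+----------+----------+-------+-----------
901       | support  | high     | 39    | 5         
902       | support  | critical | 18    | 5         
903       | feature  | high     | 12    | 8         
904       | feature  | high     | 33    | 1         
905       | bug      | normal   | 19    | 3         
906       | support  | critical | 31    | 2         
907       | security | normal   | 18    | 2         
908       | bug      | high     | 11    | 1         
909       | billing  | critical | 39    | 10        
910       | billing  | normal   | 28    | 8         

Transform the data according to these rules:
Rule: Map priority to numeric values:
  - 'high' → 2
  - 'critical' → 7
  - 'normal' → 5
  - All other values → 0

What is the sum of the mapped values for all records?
44

Step 1: Apply mapping to each record
Step 2: Count by status:
  'high': 4 records × 2 = 8
  'critical': 3 records × 7 = 21
  'normal': 3 records × 5 = 15
Step 3: Sum all mapped values = 44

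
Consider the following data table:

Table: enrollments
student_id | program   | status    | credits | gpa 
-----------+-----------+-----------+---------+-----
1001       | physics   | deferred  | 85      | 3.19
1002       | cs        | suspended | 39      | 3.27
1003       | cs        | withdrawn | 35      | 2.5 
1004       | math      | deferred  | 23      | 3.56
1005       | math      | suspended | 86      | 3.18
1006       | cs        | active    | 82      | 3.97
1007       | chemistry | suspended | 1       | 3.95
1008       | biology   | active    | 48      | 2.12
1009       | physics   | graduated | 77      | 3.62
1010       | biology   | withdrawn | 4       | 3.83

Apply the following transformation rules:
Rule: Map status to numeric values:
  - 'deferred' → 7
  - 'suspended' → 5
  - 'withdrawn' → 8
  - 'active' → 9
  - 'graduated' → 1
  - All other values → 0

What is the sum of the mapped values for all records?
64

Step 1: Apply mapping to each record
Step 2: Count by status:
  'deferred': 2 records × 7 = 14
  'suspended': 3 records × 5 = 15
  'withdrawn': 2 records × 8 = 16
  'active': 2 records × 9 = 18
  'graduated': 1 records × 1 = 1
Step 3: Sum all mapped values = 64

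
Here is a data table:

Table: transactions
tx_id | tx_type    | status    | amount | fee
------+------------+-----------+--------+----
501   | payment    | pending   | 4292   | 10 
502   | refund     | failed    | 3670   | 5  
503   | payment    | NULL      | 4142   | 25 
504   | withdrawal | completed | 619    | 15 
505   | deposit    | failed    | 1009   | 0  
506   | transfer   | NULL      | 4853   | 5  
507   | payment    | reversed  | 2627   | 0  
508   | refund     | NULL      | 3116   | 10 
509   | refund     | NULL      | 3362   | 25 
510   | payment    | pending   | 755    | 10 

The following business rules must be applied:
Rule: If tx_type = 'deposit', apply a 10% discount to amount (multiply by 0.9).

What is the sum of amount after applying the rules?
28344.1

Step 1: Records with tx_type = 'deposit' have total amount = 1009
Step 2: Apply multiplier: 1009 × 0.9 = 908.1
Step 3: Other records total: 27436
Step 4: Final sum = 908.1 + 27436 = 28344.1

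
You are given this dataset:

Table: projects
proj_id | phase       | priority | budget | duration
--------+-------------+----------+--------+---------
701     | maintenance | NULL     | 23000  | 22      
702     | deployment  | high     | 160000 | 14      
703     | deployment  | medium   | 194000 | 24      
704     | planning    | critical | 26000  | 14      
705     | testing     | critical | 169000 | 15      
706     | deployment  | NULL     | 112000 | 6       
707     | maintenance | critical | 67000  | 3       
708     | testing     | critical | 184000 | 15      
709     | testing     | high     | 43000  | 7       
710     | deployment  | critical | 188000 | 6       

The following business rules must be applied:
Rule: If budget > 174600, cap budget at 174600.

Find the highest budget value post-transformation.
174600

Step 1: Original maximum budget = 194000
Step 2: Apply cap at 174600
Step 3: 3 records had budget > 174600 and were capped
Step 4: Maximum after transformation = 174600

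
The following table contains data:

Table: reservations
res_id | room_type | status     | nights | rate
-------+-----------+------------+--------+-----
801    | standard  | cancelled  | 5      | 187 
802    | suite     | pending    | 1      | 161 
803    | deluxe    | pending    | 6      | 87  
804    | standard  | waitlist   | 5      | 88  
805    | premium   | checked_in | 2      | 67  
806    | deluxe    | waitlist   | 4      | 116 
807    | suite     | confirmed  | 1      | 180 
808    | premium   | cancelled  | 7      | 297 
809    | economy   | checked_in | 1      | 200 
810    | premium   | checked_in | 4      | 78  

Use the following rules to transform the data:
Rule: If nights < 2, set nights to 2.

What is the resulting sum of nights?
39

Step 1: 3 records have nights < 2
Step 2: These records originally summed to 3
Step 3: After setting to minimum: 3 × 2 = 6
Step 4: Unaffected records sum: 33
Step 5: Final sum = 6 + 33 = 39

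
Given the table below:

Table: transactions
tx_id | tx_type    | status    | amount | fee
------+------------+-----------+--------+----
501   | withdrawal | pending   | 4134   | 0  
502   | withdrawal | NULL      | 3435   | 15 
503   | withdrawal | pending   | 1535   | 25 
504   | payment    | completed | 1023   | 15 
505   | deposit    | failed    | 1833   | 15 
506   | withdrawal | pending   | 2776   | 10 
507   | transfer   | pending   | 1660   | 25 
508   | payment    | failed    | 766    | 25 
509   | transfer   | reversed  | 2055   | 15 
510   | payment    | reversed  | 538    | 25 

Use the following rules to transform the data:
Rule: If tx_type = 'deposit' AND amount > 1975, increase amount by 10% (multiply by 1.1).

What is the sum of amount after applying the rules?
19755

Step 1: Find records where tx_type = 'deposit' AND amount > 1975
Step 2: 0 records match, summing to 0
Step 3: After multiplier: 0 × 1.1 = 0.0
Step 4: Unaffected records sum: 19755
Step 5: Final sum = 0.0 + 19755 = 19755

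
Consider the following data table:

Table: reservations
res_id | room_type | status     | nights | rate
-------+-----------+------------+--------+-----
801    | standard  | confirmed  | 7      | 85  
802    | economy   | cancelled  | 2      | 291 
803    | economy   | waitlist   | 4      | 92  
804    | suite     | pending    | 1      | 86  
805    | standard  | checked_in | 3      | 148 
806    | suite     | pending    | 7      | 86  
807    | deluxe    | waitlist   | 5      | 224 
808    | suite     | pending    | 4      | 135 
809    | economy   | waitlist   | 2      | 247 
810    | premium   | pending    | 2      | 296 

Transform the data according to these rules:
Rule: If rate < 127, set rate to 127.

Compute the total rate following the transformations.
1849

Step 1: 4 records have rate < 127
Step 2: These records originally summed to 349
Step 3: After setting to minimum: 4 × 127 = 508
Step 4: Unaffected records sum: 1341
Step 5: Final sum = 508 + 1341 = 1849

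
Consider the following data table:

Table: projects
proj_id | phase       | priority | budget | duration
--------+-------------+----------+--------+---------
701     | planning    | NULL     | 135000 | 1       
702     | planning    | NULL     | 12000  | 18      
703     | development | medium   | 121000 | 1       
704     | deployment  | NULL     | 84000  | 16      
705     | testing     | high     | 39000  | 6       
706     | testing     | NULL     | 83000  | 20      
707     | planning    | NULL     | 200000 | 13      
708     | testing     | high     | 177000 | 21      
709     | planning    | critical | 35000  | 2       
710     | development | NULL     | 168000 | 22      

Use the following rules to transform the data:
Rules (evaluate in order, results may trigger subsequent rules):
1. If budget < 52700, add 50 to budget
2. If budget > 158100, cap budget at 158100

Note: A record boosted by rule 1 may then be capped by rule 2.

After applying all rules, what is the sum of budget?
983450

Step 1: Apply rule 1 to records with budget < 52700
  - 3 records get bonus of 50
  - Of these, 0 records then exceed 158100 and get capped
Step 2: Apply rule 2 to records with budget > 158100
  - 3 records (original) are capped
Step 3: Calculate final sum = 983450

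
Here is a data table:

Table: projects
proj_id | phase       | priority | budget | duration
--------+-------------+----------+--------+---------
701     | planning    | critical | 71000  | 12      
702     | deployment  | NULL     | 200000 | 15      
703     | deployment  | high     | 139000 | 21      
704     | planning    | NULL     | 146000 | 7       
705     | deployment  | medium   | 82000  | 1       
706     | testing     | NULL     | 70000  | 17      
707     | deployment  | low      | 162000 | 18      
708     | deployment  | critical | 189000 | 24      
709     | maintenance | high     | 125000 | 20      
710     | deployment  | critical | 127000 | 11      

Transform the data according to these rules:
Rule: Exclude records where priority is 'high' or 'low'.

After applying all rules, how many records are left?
7

Step 1: Count records to exclude
  - 2 (high) + 1 (low) = 3 records
Step 2: Total records: 10
Step 3: Remaining = 10 - 3 = 7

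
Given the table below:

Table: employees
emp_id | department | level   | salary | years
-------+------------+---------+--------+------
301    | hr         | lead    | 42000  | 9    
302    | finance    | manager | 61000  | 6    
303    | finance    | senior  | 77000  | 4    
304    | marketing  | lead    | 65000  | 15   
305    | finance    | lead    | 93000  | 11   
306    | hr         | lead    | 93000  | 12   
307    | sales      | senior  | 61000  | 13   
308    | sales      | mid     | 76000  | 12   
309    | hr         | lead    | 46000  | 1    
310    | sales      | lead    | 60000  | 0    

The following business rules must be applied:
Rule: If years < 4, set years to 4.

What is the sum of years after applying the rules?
90

Step 1: 2 records have years < 4
Step 2: These records originally summed to 1
Step 3: After setting to minimum: 2 × 4 = 8
Step 4: Unaffected records sum: 82
Step 5: Final sum = 8 + 82 = 90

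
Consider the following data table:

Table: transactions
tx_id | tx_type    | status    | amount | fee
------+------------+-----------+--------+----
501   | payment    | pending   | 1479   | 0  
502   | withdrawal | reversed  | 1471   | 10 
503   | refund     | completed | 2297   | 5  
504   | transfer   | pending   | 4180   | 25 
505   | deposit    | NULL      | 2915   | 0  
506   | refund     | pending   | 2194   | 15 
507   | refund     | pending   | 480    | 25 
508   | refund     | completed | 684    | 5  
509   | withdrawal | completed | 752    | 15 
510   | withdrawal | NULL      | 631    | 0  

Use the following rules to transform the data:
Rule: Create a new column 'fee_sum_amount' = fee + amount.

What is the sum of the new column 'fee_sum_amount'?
17183

Step 1: For each record, compute fee + amount
Example calculations:
  0 + 1479 = 1479
  10 + 1471 = 1481
  5 + 2297 = 2302
  ...
Step 2: Sum all derived values
Step 3: Total = 17183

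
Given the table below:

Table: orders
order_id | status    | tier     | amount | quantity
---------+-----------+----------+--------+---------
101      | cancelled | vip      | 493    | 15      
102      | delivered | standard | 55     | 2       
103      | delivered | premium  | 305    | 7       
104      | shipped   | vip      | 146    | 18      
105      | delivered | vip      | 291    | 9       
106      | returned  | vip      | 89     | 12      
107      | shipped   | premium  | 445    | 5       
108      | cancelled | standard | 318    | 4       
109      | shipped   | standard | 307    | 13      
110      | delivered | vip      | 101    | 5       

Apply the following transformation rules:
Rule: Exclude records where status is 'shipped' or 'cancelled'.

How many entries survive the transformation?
5

Step 1: Count records to exclude
  - 3 (shipped) + 2 (cancelled) = 5 records
Step 2: Total records: 10
Step 3: Remaining = 10 - 5 = 5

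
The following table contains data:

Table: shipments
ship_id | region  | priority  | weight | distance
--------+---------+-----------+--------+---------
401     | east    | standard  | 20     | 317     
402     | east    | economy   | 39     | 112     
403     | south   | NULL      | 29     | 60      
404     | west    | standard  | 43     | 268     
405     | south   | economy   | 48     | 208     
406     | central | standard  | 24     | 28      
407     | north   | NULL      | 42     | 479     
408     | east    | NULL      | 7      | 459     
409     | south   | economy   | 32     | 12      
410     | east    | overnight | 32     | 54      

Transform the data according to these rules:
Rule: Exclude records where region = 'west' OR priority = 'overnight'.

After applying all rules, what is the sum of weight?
241

Step 1: Find records where region = 'west' OR priority = 'overnight'
Step 2: 2 records match, summing to 75
Step 3: Original sum: 316
Step 4: Remaining sum = 316 - 75 = 241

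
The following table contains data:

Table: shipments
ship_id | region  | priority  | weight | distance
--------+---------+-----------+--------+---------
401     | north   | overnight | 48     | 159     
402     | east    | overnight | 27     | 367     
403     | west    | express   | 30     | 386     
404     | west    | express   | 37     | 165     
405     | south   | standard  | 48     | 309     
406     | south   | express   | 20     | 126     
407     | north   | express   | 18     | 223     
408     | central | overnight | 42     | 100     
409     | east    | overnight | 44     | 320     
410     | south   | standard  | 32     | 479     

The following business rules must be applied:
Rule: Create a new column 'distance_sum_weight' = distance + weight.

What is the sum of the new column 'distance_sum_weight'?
2980

Step 1: For each record, compute distance + weight
Example calculations:
  159 + 48 = 207
  367 + 27 = 394
  386 + 30 = 416
  ...
Step 2: Sum all derived values
Step 3: Total = 2980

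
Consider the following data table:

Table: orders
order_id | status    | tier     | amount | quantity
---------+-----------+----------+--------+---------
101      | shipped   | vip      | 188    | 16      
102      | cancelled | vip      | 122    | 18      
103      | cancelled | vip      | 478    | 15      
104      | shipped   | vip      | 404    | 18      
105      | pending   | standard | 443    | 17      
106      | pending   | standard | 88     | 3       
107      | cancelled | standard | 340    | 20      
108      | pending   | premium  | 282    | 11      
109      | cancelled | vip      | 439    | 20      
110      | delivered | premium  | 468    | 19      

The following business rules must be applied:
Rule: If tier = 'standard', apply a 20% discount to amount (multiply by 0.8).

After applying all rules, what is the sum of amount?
3077.8

Step 1: Records with tier = 'standard' have total amount = 871
Step 2: Apply multiplier: 871 × 0.8 = 696.8
Step 3: Other records total: 2381
Step 4: Final sum = 696.8 + 2381 = 3077.8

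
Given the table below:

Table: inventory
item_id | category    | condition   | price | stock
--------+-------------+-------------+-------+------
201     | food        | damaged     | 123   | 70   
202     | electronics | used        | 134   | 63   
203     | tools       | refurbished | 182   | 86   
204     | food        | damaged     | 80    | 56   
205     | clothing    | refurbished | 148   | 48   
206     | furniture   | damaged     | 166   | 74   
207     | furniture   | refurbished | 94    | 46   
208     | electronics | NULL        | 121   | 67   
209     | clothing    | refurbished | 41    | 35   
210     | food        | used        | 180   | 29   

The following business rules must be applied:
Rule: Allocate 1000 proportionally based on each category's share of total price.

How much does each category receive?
clothing: 148.94, electronics: 200.95, food: 301.81, furniture: 204.89, tools: 143.42

Step 1: Calculate total price = 1269
Step 2: Calculate each category's proportion:
  clothing: 189/1269 = 14.89% → 148.94
  electronics: 255/1269 = 20.09% → 200.95
  food: 383/1269 = 30.18% → 301.81
  furniture: 260/1269 = 20.49% → 204.89
  tools: 182/1269 = 14.34% → 143.42
Step 3: Verify: sum of allocations ≈ 1000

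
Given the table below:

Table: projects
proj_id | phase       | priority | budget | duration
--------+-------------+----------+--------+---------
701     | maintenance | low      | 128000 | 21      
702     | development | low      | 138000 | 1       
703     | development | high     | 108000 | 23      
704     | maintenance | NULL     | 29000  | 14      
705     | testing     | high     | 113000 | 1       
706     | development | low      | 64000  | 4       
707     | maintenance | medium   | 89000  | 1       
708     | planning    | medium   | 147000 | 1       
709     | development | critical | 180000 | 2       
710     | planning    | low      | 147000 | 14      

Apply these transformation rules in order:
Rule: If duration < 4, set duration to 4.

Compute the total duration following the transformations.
96

Step 1: 5 records have duration < 4
Step 2: These records originally summed to 6
Step 3: After setting to minimum: 5 × 4 = 20
Step 4: Unaffected records sum: 76
Step 5: Final sum = 20 + 76 = 96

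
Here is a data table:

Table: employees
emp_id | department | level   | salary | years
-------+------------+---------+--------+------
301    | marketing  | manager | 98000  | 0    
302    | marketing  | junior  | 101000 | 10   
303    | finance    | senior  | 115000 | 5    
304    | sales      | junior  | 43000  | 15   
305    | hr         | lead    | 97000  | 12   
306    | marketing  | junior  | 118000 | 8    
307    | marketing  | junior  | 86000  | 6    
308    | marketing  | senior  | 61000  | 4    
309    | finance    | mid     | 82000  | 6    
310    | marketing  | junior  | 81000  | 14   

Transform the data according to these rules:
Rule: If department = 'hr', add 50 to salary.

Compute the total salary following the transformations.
882050

Step 1: Count records where department = 'hr': 1
Step 2: Total bonus added: 1 × 50 = 50
Step 3: Original sum of salary: 882000
Step 4: Final sum = 882000 + 50 = 882050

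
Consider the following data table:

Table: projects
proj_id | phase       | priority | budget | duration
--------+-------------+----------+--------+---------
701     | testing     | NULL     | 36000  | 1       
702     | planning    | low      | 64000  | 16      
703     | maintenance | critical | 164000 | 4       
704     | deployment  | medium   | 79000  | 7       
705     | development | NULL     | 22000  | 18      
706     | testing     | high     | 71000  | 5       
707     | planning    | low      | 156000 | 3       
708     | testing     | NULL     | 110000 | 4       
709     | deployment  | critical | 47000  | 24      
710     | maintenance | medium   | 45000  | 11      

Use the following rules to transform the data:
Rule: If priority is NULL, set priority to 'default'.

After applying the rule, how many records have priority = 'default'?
3

Step 1: Count records where priority IS NULL
Step 2: Found 3 records with NULL priority
Step 3: These records will have priority set to 'default'
Step 4: Records already having priority = 'default': 0
Step 5: Answer: 3 + 0 = 3 records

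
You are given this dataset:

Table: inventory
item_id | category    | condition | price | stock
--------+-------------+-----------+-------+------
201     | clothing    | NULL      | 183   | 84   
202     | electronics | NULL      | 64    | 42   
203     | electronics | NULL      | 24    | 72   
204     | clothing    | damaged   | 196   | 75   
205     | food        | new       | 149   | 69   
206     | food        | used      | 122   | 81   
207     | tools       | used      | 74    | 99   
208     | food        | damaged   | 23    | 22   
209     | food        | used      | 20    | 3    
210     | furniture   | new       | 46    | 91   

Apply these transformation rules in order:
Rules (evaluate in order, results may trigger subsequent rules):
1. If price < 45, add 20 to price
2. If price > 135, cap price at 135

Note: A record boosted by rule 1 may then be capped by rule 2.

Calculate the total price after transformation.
838

Step 1: Apply rule 1 to records with price < 45
  - 3 records get bonus of 20
  - Of these, 0 records then exceed 135 and get capped
Step 2: Apply rule 2 to records with price > 135
  - 3 records (original) are capped
Step 3: Calculate final sum = 838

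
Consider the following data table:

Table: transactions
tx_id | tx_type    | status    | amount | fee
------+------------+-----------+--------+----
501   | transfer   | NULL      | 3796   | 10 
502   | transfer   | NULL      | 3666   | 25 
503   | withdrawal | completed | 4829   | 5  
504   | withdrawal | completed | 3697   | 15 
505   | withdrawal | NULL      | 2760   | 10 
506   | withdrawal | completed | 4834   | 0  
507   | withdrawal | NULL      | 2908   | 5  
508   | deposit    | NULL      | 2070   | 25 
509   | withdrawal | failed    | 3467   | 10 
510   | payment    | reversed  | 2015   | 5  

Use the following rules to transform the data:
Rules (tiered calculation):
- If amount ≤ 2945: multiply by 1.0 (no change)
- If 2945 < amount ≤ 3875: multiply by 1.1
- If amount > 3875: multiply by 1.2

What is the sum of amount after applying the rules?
37437.2

Step 1: Tier 1 (amount ≤ 2945): 4 records, sum = 9753 × 1.0 = 9753.0
Step 2: Tier 2 (2945 < amount ≤ 3875): 4 records, sum = 14626 × 1.1 = 16088.6
Step 3: Tier 3 (amount > 3875): 2 records, sum = 9663 × 1.2 = 11595.6
Step 4: Final sum = 9753.0 + 16088.6 + 11595.6 = 37437.2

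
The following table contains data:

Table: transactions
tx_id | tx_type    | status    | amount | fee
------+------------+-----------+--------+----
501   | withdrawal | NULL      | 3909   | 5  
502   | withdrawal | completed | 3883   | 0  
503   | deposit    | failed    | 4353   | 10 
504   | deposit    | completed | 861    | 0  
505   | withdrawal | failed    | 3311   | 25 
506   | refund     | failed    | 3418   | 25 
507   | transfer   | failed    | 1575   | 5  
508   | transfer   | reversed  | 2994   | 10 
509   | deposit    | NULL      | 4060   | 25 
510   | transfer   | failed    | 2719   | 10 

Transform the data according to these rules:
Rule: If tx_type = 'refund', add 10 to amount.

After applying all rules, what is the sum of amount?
31093

Step 1: Count records where tx_type = 'refund': 1
Step 2: Total bonus added: 1 × 10 = 10
Step 3: Original sum of amount: 31083
Step 4: Final sum = 31083 + 10 = 31093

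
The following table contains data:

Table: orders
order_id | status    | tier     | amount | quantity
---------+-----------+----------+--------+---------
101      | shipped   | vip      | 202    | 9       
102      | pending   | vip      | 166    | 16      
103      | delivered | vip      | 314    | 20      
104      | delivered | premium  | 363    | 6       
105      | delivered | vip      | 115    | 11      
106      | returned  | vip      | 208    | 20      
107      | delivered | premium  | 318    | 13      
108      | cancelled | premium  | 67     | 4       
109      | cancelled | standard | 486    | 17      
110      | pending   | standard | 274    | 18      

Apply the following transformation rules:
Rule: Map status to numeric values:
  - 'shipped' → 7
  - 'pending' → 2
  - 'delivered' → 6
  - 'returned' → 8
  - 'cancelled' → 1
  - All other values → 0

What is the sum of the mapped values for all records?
45

Step 1: Apply mapping to each record
Step 2: Count by status:
  'shipped': 1 records × 7 = 7
  'pending': 2 records × 2 = 4
  'delivered': 4 records × 6 = 24
  'returned': 1 records × 8 = 8
  'cancelled': 2 records × 1 = 2
Step 3: Sum all mapped values = 45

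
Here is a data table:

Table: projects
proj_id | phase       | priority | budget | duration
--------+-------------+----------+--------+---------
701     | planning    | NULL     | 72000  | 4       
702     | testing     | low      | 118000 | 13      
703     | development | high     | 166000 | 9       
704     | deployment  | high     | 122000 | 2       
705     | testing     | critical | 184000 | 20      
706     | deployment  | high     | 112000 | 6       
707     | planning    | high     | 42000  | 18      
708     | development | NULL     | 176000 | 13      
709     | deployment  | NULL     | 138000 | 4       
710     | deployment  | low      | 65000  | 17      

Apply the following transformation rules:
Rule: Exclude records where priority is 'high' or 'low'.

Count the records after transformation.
4

Step 1: Count records to exclude
  - 4 (high) + 2 (low) = 6 records
Step 2: Total records: 10
Step 3: Remaining = 10 - 6 = 4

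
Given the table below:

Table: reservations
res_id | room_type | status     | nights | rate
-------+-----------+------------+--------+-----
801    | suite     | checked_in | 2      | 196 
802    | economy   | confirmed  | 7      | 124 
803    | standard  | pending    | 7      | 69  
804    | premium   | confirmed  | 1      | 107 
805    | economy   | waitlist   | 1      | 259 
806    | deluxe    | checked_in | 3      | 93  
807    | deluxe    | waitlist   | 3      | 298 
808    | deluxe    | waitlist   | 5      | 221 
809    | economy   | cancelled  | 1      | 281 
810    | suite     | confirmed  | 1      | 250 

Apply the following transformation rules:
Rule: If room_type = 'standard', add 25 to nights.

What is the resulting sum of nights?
56

Step 1: Count records where room_type = 'standard': 1
Step 2: Total bonus added: 1 × 25 = 25
Step 3: Original sum of nights: 31
Step 4: Final sum = 31 + 25 = 56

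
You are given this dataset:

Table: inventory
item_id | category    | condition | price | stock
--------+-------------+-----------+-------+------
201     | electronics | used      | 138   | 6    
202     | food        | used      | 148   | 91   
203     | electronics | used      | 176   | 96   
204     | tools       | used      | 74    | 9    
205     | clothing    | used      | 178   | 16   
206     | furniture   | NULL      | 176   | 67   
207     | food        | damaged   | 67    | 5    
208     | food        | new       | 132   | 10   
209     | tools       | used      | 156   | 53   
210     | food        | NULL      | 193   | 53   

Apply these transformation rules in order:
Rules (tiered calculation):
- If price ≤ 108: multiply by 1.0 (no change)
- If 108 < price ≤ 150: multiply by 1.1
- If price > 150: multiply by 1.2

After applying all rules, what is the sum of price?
1655.6

Step 1: Tier 1 (price ≤ 108): 2 records, sum = 141 × 1.0 = 141.0
Step 2: Tier 2 (108 < price ≤ 150): 3 records, sum = 418 × 1.1 = 459.8
Step 3: Tier 3 (price > 150): 5 records, sum = 879 × 1.2 = 1054.8
Step 4: Final sum = 141.0 + 459.8 + 1054.8 = 1655.6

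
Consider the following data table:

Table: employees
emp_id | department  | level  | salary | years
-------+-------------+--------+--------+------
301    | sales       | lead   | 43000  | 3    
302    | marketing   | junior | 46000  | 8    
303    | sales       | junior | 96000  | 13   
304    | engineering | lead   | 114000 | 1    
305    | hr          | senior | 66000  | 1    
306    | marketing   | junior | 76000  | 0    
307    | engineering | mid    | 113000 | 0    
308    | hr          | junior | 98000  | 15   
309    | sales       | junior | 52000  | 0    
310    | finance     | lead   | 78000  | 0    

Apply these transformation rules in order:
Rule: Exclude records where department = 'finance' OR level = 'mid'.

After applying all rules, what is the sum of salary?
591000

Step 1: Find records where department = 'finance' OR level = 'mid'
Step 2: 2 records match, summing to 191000
Step 3: Original sum: 782000
Step 4: Remaining sum = 782000 - 191000 = 591000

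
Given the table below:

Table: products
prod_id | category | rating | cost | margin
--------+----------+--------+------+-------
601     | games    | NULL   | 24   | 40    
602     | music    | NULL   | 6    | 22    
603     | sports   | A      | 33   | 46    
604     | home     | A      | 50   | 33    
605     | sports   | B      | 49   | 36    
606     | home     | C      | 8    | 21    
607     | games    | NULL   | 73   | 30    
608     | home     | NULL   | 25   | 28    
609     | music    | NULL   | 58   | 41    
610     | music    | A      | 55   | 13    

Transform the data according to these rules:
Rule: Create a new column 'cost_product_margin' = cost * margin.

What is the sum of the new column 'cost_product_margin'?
12175

Step 1: For each record, compute cost * margin
Example calculations:
  24 * 40 = 960
  6 * 22 = 132
  33 * 46 = 1518
  ...
Step 2: Sum all derived values
Step 3: Total = 12175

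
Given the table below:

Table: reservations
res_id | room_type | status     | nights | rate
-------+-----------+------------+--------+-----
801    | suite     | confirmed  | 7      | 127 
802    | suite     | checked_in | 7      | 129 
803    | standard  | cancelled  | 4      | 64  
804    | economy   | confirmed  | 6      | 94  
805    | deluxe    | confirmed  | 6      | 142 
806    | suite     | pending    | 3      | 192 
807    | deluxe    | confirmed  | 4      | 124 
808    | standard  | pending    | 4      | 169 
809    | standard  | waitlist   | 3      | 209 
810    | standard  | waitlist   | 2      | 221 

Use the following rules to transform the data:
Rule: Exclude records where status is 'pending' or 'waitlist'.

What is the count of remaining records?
6

Step 1: Count records to exclude
  - 2 (pending) + 2 (waitlist) = 4 records
Step 2: Total records: 10
Step 3: Remaining = 10 - 4 = 6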